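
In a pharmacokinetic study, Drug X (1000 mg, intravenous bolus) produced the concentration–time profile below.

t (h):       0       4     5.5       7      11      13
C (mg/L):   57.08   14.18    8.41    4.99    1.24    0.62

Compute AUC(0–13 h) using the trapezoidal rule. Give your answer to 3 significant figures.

AUC = 184 mg/L·h

Trapezoidal AUC_0→13:
  [0→4]: (57.08+14.18)/2 × 4 = 142.52
  [4→5.5]: (14.18+8.41)/2 × 1.5 = 16.9425
  [5.5→7]: (8.41+4.99)/2 × 1.5 = 10.05
  [7→11]: (4.99+1.24)/2 × 4 = 12.46
  [11→13]: (1.24+0.62)/2 × 2 = 1.86
  Sum = 183.8325 mg/L·h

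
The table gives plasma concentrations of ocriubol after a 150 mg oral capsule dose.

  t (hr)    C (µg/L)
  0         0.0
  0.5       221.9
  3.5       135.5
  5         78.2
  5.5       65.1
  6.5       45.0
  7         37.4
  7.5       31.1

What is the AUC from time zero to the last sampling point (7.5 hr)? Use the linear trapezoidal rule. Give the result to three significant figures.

AUC = 880 µg/L·hr

Trapezoidal AUC_0→7.5:
  [0→0.5]: (0.0+221.9)/2 × 0.5 = 55.475
  [0.5→3.5]: (221.9+135.5)/2 × 3 = 536.1
  [3.5→5]: (135.5+78.2)/2 × 1.5 = 160.275
  [5→5.5]: (78.2+65.1)/2 × 0.5 = 35.825
  [5.5→6.5]: (65.1+45.0)/2 × 1 = 55.05
  [6.5→7]: (45.0+37.4)/2 × 0.5 = 20.6
  [7→7.5]: (37.4+31.1)/2 × 0.5 = 17.125
  Sum = 880.45 µg/L·hr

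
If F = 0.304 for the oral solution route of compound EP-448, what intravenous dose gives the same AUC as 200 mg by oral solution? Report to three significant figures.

Systemic exposure from an extravascular dose = F × D_ev, so the equivalent IV dose is F × D_ev.
D_iv = F × D_ev = 0.304 × 200 = 60.8 mg

D_iv = 60.8 mg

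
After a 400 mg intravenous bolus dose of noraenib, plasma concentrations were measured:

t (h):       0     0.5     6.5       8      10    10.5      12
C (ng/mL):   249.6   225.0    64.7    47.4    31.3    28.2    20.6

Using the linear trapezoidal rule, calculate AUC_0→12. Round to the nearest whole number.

Trapezoidal AUC_0→12:
  [0→0.5]: (249.6+225.0)/2 × 0.5 = 118.65
  [0.5→6.5]: (225.0+64.7)/2 × 6 = 869.1
  [6.5→8]: (64.7+47.4)/2 × 1.5 = 84.075
  [8→10]: (47.4+31.3)/2 × 2 = 78.7
  [10→10.5]: (31.3+28.2)/2 × 0.5 = 14.875
  [10.5→12]: (28.2+20.6)/2 × 1.5 = 36.6
  Sum = 1202.0 ng/mL·h

AUC = 1202 ng/mL·h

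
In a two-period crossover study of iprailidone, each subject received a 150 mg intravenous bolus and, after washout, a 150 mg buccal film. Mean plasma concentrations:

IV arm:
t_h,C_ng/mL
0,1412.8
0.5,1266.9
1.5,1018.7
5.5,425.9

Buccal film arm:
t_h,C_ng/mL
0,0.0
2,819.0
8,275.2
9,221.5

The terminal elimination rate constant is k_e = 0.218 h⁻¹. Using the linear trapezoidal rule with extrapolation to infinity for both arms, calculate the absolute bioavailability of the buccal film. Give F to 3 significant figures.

F = 0.806

Trapezoidal AUC_0→5.5 (IV):
  [0→0.5]: (1412.8+1266.9)/2 × 0.5 = 669.925
  [0.5→1.5]: (1266.9+1018.7)/2 × 1 = 1142.8
  [1.5→5.5]: (1018.7+425.9)/2 × 4 = 2889.2
  Sum = 4701.925 ng/mL·h
IV tail: 425.9/0.218 = 1953.670; AUC_iv,0→∞ = 4701.925 + 1953.670 = 6655.595 ng/mL·h
Trapezoidal AUC_0→9 (buccal film):
  [0→2]: (0.0+819.0)/2 × 2 = 819.0
  [2→8]: (819.0+275.2)/2 × 6 = 3282.6
  [8→9]: (275.2+221.5)/2 × 1 = 248.35
  Sum = 4349.95 ng/mL·h
buccal film tail: 221.5/0.218 = 1016.055; AUC_ev,0→∞ = 4349.95 + 1016.055 = 5366.005 ng/mL·h
F = (AUC_ev/D_ev)/(AUC_iv/D_iv) = (5366.005/150)/(6655.595/150) = 35.7734/44.3706 = 0.8062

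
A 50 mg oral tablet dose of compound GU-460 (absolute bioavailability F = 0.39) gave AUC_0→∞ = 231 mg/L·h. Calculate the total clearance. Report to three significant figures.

CL = 0.0844 L/h

CL = F × Dose / AUC_0→∞
   = 0.39 × 50 / 231 = 0.0844156 L/h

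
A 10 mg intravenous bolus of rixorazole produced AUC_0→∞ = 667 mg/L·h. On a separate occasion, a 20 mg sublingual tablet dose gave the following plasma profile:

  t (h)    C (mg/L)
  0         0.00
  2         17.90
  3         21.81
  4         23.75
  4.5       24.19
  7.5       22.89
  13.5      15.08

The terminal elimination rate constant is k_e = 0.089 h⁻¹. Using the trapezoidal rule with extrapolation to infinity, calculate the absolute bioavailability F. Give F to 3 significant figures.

Trapezoidal AUC_0→13.5 (sublingual tablet):
  [0→2]: (0.00+17.90)/2 × 2 = 17.9
  [2→3]: (17.90+21.81)/2 × 1 = 19.855
  [3→4]: (21.81+23.75)/2 × 1 = 22.78
  [4→4.5]: (23.75+24.19)/2 × 0.5 = 11.985
  [4.5→7.5]: (24.19+22.89)/2 × 3 = 70.62
  [7.5→13.5]: (22.89+15.08)/2 × 6 = 113.91
  Sum = 257.05 mg/L·h
Tail: C_last/k_e = 15.08/0.089 = 169.438
AUC_0→∞ (sublingual tablet) = 257.05 + 169.438 = 426.488 mg/L·h
F = (AUC_ev/D_ev)/(AUC_iv/D_iv) = (426.488/20)/(667/10) = 21.3244/66.7 = 0.3197

F = 0.320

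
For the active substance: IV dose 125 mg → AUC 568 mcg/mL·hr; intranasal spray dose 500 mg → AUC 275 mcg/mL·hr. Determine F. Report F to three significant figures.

F = 0.121

F = (AUC_ev / D_ev) / (AUC_iv / D_iv)
  = (275/500) / (568/125)
  = 0.55 / 4.544 = 0.1210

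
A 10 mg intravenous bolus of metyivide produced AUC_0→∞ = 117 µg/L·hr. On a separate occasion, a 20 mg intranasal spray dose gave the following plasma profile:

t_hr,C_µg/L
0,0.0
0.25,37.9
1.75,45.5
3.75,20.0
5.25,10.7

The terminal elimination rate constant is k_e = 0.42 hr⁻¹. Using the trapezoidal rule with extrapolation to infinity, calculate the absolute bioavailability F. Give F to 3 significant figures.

Trapezoidal AUC_0→5.25 (intranasal spray):
  [0→0.25]: (0.0+37.9)/2 × 0.25 = 4.7375
  [0.25→1.75]: (37.9+45.5)/2 × 1.5 = 62.55
  [1.75→3.75]: (45.5+20.0)/2 × 2 = 65.5
  [3.75→5.25]: (20.0+10.7)/2 × 1.5 = 23.025
  Sum = 155.8125 µg/L·hr
Tail: C_last/k_e = 10.7/0.42 = 25.476
AUC_0→∞ (intranasal spray) = 155.8125 + 25.476 = 181.2885 µg/L·hr
F = (AUC_ev/D_ev)/(AUC_iv/D_iv) = (181.2885/20)/(117/10) = 9.064425/11.7 = 0.7747

F = 0.775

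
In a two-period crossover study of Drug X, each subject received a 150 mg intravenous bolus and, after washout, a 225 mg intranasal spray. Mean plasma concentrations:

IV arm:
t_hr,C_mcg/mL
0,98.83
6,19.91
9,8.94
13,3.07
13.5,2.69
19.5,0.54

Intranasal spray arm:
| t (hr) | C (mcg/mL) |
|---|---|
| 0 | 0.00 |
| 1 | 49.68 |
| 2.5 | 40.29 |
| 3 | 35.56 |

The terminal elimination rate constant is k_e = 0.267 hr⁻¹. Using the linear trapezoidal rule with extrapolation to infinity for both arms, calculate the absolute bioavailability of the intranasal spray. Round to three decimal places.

F = 0.373

Trapezoidal AUC_0→19.5 (IV):
  [0→6]: (98.83+19.91)/2 × 6 = 356.22
  [6→9]: (19.91+8.94)/2 × 3 = 43.275
  [9→13]: (8.94+3.07)/2 × 4 = 24.02
  [13→13.5]: (3.07+2.69)/2 × 0.5 = 1.44
  [13.5→19.5]: (2.69+0.54)/2 × 6 = 9.69
  Sum = 434.645 mcg/mL·hr
IV tail: 0.54/0.267 = 2.022; AUC_iv,0→∞ = 434.645 + 2.022 = 436.667 mcg/mL·hr
Trapezoidal AUC_0→3 (intranasal spray):
  [0→1]: (0.00+49.68)/2 × 1 = 24.84
  [1→2.5]: (49.68+40.29)/2 × 1.5 = 67.4775
  [2.5→3]: (40.29+35.56)/2 × 0.5 = 18.9625
  Sum = 111.28 mcg/mL·hr
intranasal spray tail: 35.56/0.267 = 133.184; AUC_ev,0→∞ = 111.28 + 133.184 = 244.464 mcg/mL·hr
F = (AUC_ev/D_ev)/(AUC_iv/D_iv) = (244.464/225)/(436.667/150) = 1.08651/2.91111 = 0.3732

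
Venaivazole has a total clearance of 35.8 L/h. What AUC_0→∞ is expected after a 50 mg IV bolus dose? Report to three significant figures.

AUC = 1.40 mg/L·h

AUC_0→∞ = Dose_iv / CL
        = 50 / 35.8 = 1.39665 mg/L·h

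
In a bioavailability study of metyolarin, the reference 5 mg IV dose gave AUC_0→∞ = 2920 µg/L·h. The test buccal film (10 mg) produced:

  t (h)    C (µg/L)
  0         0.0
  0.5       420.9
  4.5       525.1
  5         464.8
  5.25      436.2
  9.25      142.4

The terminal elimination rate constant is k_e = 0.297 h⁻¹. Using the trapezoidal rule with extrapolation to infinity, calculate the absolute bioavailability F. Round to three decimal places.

Trapezoidal AUC_0→9.25 (buccal film):
  [0→0.5]: (0.0+420.9)/2 × 0.5 = 105.225
  [0.5→4.5]: (420.9+525.1)/2 × 4 = 1892.0
  [4.5→5]: (525.1+464.8)/2 × 0.5 = 247.475
  [5→5.25]: (464.8+436.2)/2 × 0.25 = 112.625
  [5.25→9.25]: (436.2+142.4)/2 × 4 = 1157.2
  Sum = 3514.525 µg/L·h
Tail: C_last/k_e = 142.4/0.297 = 479.461
AUC_0→∞ (buccal film) = 3514.525 + 479.461 = 3993.986 µg/L·h
F = (AUC_ev/D_ev)/(AUC_iv/D_iv) = (3993.986/10)/(2920/5) = 399.3986/584 = 0.6839

F = 0.684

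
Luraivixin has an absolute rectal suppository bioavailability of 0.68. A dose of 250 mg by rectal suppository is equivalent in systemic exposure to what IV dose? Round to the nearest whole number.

Systemic exposure from an extravascular dose = F × D_ev, so the equivalent IV dose is F × D_ev.
D_iv = F × D_ev = 0.68 × 250 = 170 mg

D_iv = 170 mg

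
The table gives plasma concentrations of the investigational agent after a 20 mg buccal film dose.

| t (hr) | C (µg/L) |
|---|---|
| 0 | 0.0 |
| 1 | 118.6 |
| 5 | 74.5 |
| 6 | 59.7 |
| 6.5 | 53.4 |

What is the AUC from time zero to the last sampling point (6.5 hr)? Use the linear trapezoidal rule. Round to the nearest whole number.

Trapezoidal AUC_0→6.5:
  [0→1]: (0.0+118.6)/2 × 1 = 59.3
  [1→5]: (118.6+74.5)/2 × 4 = 386.2
  [5→6]: (74.5+59.7)/2 × 1 = 67.1
  [6→6.5]: (59.7+53.4)/2 × 0.5 = 28.275
  Sum = 540.875 µg/L·hr

AUC = 541 µg/L·hr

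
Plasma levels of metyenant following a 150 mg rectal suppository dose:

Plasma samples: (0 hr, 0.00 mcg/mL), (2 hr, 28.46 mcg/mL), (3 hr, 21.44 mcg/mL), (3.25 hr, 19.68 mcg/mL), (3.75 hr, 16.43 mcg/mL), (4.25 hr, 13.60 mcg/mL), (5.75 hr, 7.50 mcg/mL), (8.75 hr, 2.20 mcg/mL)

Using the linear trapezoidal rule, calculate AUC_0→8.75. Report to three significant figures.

Trapezoidal AUC_0→8.75:
  [0→2]: (0.00+28.46)/2 × 2 = 28.46
  [2→3]: (28.46+21.44)/2 × 1 = 24.95
  [3→3.25]: (21.44+19.68)/2 × 0.25 = 5.14
  [3.25→3.75]: (19.68+16.43)/2 × 0.5 = 9.0275
  [3.75→4.25]: (16.43+13.60)/2 × 0.5 = 7.5075
  [4.25→5.75]: (13.60+7.50)/2 × 1.5 = 15.825
  [5.75→8.75]: (7.50+2.20)/2 × 3 = 14.55
  Sum = 105.46 mcg/mL·hr

AUC = 105 mcg/mL·hr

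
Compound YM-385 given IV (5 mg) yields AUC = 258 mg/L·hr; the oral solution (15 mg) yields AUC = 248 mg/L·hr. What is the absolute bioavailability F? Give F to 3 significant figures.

F = 0.320

F = (AUC_ev / D_ev) / (AUC_iv / D_iv)
  = (248/15) / (258/5)
  = 16.5333 / 51.6 = 0.3204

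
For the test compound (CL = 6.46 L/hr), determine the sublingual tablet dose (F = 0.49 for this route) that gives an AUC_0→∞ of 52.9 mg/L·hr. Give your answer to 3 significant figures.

Dose = 697 mg

Dose = CL × AUC_0→∞ / F
     = 6.46 × 52.9 / 0.49 = 697.416 mg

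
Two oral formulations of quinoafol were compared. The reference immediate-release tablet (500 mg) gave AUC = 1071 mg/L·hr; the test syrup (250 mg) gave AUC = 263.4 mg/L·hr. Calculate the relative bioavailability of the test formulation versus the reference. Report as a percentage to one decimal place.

F_rel = (AUC_test/D_test) / (AUC_ref/D_ref)
      = (263.4/250) / (1071/500)
      = 1.0536 / 2.142 = 0.4919 = 49.19%

F_rel = 49.2%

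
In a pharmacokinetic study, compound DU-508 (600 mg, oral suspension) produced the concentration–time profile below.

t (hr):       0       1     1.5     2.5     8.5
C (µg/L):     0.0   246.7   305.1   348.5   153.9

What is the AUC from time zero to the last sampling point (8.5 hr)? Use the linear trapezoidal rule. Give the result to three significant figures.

Trapezoidal AUC_0→8.5:
  [0→1]: (0.0+246.7)/2 × 1 = 123.35
  [1→1.5]: (246.7+305.1)/2 × 0.5 = 137.95
  [1.5→2.5]: (305.1+348.5)/2 × 1 = 326.8
  [2.5→8.5]: (348.5+153.9)/2 × 6 = 1507.2
  Sum = 2095.3 µg/L·hr

AUC = 2100 µg/L·hr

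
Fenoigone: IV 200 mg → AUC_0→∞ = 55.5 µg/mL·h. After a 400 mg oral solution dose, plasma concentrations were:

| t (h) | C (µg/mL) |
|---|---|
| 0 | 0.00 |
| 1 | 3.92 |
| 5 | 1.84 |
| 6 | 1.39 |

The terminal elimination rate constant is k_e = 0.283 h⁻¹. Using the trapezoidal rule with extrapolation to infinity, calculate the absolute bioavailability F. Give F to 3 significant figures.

Trapezoidal AUC_0→6 (oral solution):
  [0→1]: (0.00+3.92)/2 × 1 = 1.96
  [1→5]: (3.92+1.84)/2 × 4 = 11.52
  [5→6]: (1.84+1.39)/2 × 1 = 1.615
  Sum = 15.095 µg/mL·h
Tail: C_last/k_e = 1.39/0.283 = 4.912
AUC_0→∞ (oral solution) = 15.095 + 4.912 = 20.007 µg/mL·h
F = (AUC_ev/D_ev)/(AUC_iv/D_iv) = (20.007/400)/(55.5/200) = 0.0500175/0.2775 = 0.1802

F = 0.180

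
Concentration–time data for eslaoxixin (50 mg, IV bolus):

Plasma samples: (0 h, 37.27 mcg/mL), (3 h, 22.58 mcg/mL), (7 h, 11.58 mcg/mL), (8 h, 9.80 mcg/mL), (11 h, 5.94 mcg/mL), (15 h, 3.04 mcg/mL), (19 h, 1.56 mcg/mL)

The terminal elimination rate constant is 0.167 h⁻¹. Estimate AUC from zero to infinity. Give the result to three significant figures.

Trapezoidal AUC_0→19:
  [0→3]: (37.27+22.58)/2 × 3 = 89.775
  [3→7]: (22.58+11.58)/2 × 4 = 68.32
  [7→8]: (11.58+9.80)/2 × 1 = 10.69
  [8→11]: (9.80+5.94)/2 × 3 = 23.61
  [11→15]: (5.94+3.04)/2 × 4 = 17.96
  [15→19]: (3.04+1.56)/2 × 4 = 9.2
  Sum = 219.555 mcg/mL·h
Extrapolated tail: C_last / k_e = 1.56 / 0.167 = 9.341
AUC_0→∞ = 219.555 + 9.341 = 228.896 mcg/mL·h

AUC = 229 mcg/mL·h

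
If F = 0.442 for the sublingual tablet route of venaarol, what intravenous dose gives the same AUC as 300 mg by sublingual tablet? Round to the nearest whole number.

Systemic exposure from an extravascular dose = F × D_ev, so the equivalent IV dose is F × D_ev.
D_iv = F × D_ev = 0.442 × 300 = 132.6 mg

D_iv = 133 mg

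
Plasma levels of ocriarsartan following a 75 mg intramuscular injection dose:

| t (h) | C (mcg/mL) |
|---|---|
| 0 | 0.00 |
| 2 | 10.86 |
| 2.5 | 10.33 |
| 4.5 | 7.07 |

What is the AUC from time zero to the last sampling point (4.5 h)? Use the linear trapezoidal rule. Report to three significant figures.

Trapezoidal AUC_0→4.5:
  [0→2]: (0.00+10.86)/2 × 2 = 10.86
  [2→2.5]: (10.86+10.33)/2 × 0.5 = 5.2975
  [2.5→4.5]: (10.33+7.07)/2 × 2 = 17.4
  Sum = 33.5575 mcg/mL·h

AUC = 33.6 mcg/mL·h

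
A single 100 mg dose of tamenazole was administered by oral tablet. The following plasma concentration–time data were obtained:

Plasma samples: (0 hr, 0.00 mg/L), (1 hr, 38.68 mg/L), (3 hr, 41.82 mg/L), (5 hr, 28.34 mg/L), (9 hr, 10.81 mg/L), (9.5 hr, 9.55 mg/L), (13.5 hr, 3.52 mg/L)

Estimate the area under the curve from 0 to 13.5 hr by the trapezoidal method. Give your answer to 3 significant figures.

Trapezoidal AUC_0→13.5:
  [0→1]: (0.00+38.68)/2 × 1 = 19.34
  [1→3]: (38.68+41.82)/2 × 2 = 80.5
  [3→5]: (41.82+28.34)/2 × 2 = 70.16
  [5→9]: (28.34+10.81)/2 × 4 = 78.3
  [9→9.5]: (10.81+9.55)/2 × 0.5 = 5.09
  [9.5→13.5]: (9.55+3.52)/2 × 4 = 26.14
  Sum = 279.53 mg/L·hr

AUC = 280 mg/L·hr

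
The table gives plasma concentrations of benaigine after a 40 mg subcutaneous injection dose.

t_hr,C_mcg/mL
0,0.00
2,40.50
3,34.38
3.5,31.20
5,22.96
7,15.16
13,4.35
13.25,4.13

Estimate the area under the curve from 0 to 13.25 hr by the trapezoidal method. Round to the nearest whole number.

Trapezoidal AUC_0→13.25:
  [0→2]: (0.00+40.50)/2 × 2 = 40.5
  [2→3]: (40.50+34.38)/2 × 1 = 37.44
  [3→3.5]: (34.38+31.20)/2 × 0.5 = 16.395
  [3.5→5]: (31.20+22.96)/2 × 1.5 = 40.62
  [5→7]: (22.96+15.16)/2 × 2 = 38.12
  [7→13]: (15.16+4.35)/2 × 6 = 58.53
  [13→13.25]: (4.35+4.13)/2 × 0.25 = 1.06
  Sum = 232.665 mcg/mL·hr

AUC = 233 mcg/mL·hr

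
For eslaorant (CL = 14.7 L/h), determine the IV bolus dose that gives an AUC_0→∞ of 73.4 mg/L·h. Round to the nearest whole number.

Dose_iv = CL × AUC_0→∞
     = 14.7 × 73.4 = 1078.98 mg

Dose = 1079 mg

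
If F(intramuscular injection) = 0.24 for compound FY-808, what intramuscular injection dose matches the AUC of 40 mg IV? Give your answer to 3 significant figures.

For equal systemic exposure: F × D_ev = D_iv
D_ev = D_iv / F = 40 / 0.24 = 166.667 mg

D_intramuscular = 167 mg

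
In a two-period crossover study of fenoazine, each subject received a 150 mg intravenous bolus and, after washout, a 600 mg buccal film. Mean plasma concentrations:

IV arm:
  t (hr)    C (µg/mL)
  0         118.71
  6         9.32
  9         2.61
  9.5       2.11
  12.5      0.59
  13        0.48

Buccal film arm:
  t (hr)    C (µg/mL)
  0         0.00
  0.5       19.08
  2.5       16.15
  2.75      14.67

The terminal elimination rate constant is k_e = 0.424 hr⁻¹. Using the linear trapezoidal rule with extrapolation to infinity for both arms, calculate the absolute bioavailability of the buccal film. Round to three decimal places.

F = 0.048

Trapezoidal AUC_0→13 (IV):
  [0→6]: (118.71+9.32)/2 × 6 = 384.09
  [6→9]: (9.32+2.61)/2 × 3 = 17.895
  [9→9.5]: (2.61+2.11)/2 × 0.5 = 1.18
  [9.5→12.5]: (2.11+0.59)/2 × 3 = 4.05
  [12.5→13]: (0.59+0.48)/2 × 0.5 = 0.2675
  Sum = 407.4825 µg/mL·hr
IV tail: 0.48/0.424 = 1.132; AUC_iv,0→∞ = 407.4825 + 1.132 = 408.6145 µg/mL·hr
Trapezoidal AUC_0→2.75 (buccal film):
  [0→0.5]: (0.00+19.08)/2 × 0.5 = 4.77
  [0.5→2.5]: (19.08+16.15)/2 × 2 = 35.23
  [2.5→2.75]: (16.15+14.67)/2 × 0.25 = 3.8525
  Sum = 43.8525 µg/mL·hr
buccal film tail: 14.67/0.424 = 34.599; AUC_ev,0→∞ = 43.8525 + 34.599 = 78.4515 µg/mL·hr
F = (AUC_ev/D_ev)/(AUC_iv/D_iv) = (78.4515/600)/(408.6145/150) = 0.1307525/2.7241 = 0.0480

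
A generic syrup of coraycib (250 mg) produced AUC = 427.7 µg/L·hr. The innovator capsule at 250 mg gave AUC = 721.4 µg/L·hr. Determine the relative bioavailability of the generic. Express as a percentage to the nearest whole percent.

F_rel = (AUC_test/D_test) / (AUC_ref/D_ref)
      = (427.7/250) / (721.4/250)
      = 1.7108 / 2.8856 = 0.5929 = 59.29%

F_rel = 59%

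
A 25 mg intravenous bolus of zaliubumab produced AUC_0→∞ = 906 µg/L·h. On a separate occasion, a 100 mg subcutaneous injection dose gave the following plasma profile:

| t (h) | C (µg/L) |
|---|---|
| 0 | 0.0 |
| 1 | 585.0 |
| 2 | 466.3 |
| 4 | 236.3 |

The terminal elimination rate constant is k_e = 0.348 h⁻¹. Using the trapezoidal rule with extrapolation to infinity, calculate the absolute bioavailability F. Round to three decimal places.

Trapezoidal AUC_0→4 (subcutaneous injection):
  [0→1]: (0.0+585.0)/2 × 1 = 292.5
  [1→2]: (585.0+466.3)/2 × 1 = 525.65
  [2→4]: (466.3+236.3)/2 × 2 = 702.6
  Sum = 1520.75 µg/L·h
Tail: C_last/k_e = 236.3/0.348 = 679.023
AUC_0→∞ (subcutaneous injection) = 1520.75 + 679.023 = 2199.773 µg/L·h
F = (AUC_ev/D_ev)/(AUC_iv/D_iv) = (2199.773/100)/(906/25) = 21.99773/36.24 = 0.6070

F = 0.607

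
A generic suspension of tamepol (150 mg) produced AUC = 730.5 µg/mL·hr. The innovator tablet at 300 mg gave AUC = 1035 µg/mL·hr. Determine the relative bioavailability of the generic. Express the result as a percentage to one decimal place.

F_rel = (AUC_test/D_test) / (AUC_ref/D_ref)
      = (730.5/150) / (1035/300)
      = 4.87 / 3.45 = 1.4116 = 141.16%

F_rel = 141.2%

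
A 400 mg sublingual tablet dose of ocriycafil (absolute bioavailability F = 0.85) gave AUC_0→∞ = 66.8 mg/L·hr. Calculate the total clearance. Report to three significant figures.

CL = 5.09 L/hr

CL = F × Dose / AUC_0→∞
   = 0.85 × 400 / 66.8 = 5.08982 L/hr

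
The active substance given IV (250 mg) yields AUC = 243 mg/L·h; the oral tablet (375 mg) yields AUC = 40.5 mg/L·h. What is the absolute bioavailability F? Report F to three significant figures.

F = (AUC_ev / D_ev) / (AUC_iv / D_iv)
  = (40.5/375) / (243/250)
  = 0.108 / 0.972 = 0.1111

F = 0.111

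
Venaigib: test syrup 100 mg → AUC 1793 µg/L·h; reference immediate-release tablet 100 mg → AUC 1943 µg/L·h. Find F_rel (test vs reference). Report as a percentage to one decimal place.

F_rel = 92.3%

F_rel = (AUC_test/D_test) / (AUC_ref/D_ref)
      = (1793/100) / (1943/100)
      = 17.93 / 19.43 = 0.9228 = 92.28%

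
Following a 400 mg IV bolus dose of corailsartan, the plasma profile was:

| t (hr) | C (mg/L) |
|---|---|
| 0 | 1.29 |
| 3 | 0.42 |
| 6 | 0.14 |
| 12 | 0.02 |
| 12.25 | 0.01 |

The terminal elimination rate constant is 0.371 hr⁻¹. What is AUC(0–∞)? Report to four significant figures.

AUC = 3.916 mg/L·hr

Trapezoidal AUC_0→12.25:
  [0→3]: (1.29+0.42)/2 × 3 = 2.565
  [3→6]: (0.42+0.14)/2 × 3 = 0.84
  [6→12]: (0.14+0.02)/2 × 6 = 0.48
  [12→12.25]: (0.02+0.01)/2 × 0.25 = 0.00375
  Sum = 3.88875 mg/L·hr
Extrapolated tail: C_last / k_e = 0.01 / 0.371 = 0.027
AUC_0→∞ = 3.88875 + 0.027 = 3.91575 mg/L·hr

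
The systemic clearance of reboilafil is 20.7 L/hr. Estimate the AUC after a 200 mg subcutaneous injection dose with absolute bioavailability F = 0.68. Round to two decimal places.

AUC_0→∞ = F × Dose / CL
        = 0.68 × 200 / 20.7 = 6.57005 mg/L·hr

AUC = 6.57 mg/L·hr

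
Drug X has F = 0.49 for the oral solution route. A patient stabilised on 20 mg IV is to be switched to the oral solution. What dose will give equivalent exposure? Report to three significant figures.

For equal systemic exposure: F × D_ev = D_iv
D_ev = D_iv / F = 20 / 0.49 = 40.8163 mg

D_oral = 40.8 mg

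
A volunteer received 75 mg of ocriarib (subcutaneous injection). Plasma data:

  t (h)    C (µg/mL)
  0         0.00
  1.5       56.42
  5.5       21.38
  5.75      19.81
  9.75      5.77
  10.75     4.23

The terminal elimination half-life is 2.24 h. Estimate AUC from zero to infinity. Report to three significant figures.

AUC = 273 µg/mL·h

Trapezoidal AUC_0→10.75:
  [0→1.5]: (0.00+56.42)/2 × 1.5 = 42.315
  [1.5→5.5]: (56.42+21.38)/2 × 4 = 155.6
  [5.5→5.75]: (21.38+19.81)/2 × 0.25 = 5.14875
  [5.75→9.75]: (19.81+5.77)/2 × 4 = 51.16
  [9.75→10.75]: (5.77+4.23)/2 × 1 = 5.0
  Sum = 259.22375 µg/mL·h
k_e = ln2 / t½ = 0.693147 / 2.24 = 0.3094 h^-1
Extrapolated tail: C_last / k_e = 4.23 / 0.3094 = 13.672
AUC_0→∞ = 259.22375 + 13.672 = 272.89575 µg/mL·h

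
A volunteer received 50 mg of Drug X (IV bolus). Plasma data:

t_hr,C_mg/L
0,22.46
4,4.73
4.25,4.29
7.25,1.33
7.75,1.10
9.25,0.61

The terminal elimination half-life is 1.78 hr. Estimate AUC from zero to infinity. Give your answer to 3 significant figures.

Trapezoidal AUC_0→9.25:
  [0→4]: (22.46+4.73)/2 × 4 = 54.38
  [4→4.25]: (4.73+4.29)/2 × 0.25 = 1.1275
  [4.25→7.25]: (4.29+1.33)/2 × 3 = 8.43
  [7.25→7.75]: (1.33+1.10)/2 × 0.5 = 0.6075
  [7.75→9.25]: (1.10+0.61)/2 × 1.5 = 1.2825
  Sum = 65.8275 mg/L·hr
k_e = ln2 / t½ = 0.693147 / 1.78 = 0.3894 hr^-1
Extrapolated tail: C_last / k_e = 0.61 / 0.3894 = 1.567
AUC_0→∞ = 65.8275 + 1.567 = 67.3945 mg/L·hr

AUC = 67.4 mg/L·hr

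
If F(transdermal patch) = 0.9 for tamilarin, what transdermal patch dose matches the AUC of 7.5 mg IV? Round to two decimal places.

D_transdermal = 8.33 mg

For equal systemic exposure: F × D_ev = D_iv
D_ev = D_iv / F = 7.5 / 0.9 = 8.33333 mg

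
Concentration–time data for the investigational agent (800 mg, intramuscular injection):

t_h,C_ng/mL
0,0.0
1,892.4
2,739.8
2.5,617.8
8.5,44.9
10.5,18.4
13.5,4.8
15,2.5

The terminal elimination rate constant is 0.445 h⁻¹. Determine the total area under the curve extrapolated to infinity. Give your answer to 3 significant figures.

AUC = 3700 ng/mL·h

Trapezoidal AUC_0→15:
  [0→1]: (0.0+892.4)/2 × 1 = 446.2
  [1→2]: (892.4+739.8)/2 × 1 = 816.1
  [2→2.5]: (739.8+617.8)/2 × 0.5 = 339.4
  [2.5→8.5]: (617.8+44.9)/2 × 6 = 1988.1
  [8.5→10.5]: (44.9+18.4)/2 × 2 = 63.3
  [10.5→13.5]: (18.4+4.8)/2 × 3 = 34.8
  [13.5→15]: (4.8+2.5)/2 × 1.5 = 5.475
  Sum = 3693.375 ng/mL·h
Extrapolated tail: C_last / k_e = 2.5 / 0.445 = 5.618
AUC_0→∞ = 3693.375 + 5.618 = 3698.993 ng/mL·h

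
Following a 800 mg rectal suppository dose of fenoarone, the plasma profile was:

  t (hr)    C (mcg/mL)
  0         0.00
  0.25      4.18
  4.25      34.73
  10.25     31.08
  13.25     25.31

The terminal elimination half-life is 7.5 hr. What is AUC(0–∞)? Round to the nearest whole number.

AUC = 634 mcg/mL·hr

Trapezoidal AUC_0→13.25:
  [0→0.25]: (0.00+4.18)/2 × 0.25 = 0.5225
  [0.25→4.25]: (4.18+34.73)/2 × 4 = 77.82
  [4.25→10.25]: (34.73+31.08)/2 × 6 = 197.43
  [10.25→13.25]: (31.08+25.31)/2 × 3 = 84.585
  Sum = 360.3575 mcg/mL·hr
k_e = ln2 / t½ = 0.693147 / 7.5 = 0.0924 hr^-1
Extrapolated tail: C_last / k_e = 25.31 / 0.0924 = 273.918
AUC_0→∞ = 360.3575 + 273.918 = 634.2755 mcg/mL·hr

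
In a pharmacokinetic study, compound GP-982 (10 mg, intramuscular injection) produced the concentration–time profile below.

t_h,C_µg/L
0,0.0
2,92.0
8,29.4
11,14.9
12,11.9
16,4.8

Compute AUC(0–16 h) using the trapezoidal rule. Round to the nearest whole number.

Trapezoidal AUC_0→16:
  [0→2]: (0.0+92.0)/2 × 2 = 92.0
  [2→8]: (92.0+29.4)/2 × 6 = 364.2
  [8→11]: (29.4+14.9)/2 × 3 = 66.45
  [11→12]: (14.9+11.9)/2 × 1 = 13.4
  [12→16]: (11.9+4.8)/2 × 4 = 33.4
  Sum = 569.45 µg/L·h

AUC = 569 µg/L·h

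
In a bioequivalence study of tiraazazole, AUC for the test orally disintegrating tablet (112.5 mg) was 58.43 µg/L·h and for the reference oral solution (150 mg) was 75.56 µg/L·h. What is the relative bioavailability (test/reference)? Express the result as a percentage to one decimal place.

F_rel = (AUC_test/D_test) / (AUC_ref/D_ref)
      = (58.43/112.5) / (75.56/150)
      = 0.519378 / 0.503733 = 1.0311 = 103.11%

F_rel = 103.1%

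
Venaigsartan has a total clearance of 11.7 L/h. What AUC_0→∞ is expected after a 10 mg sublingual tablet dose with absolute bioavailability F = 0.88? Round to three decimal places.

AUC_0→∞ = F × Dose / CL
        = 0.88 × 10 / 11.7 = 0.752137 mg/L·h

AUC = 0.752 mg/L·h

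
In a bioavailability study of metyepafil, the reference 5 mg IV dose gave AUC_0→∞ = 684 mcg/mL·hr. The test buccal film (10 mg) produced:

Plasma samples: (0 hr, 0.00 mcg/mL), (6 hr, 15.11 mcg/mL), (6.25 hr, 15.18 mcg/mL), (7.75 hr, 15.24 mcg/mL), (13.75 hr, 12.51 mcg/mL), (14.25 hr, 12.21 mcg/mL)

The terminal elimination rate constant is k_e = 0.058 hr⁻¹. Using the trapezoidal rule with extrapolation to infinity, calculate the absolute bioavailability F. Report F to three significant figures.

F = 0.272

Trapezoidal AUC_0→14.25 (buccal film):
  [0→6]: (0.00+15.11)/2 × 6 = 45.33
  [6→6.25]: (15.11+15.18)/2 × 0.25 = 3.78625
  [6.25→7.75]: (15.18+15.24)/2 × 1.5 = 22.815
  [7.75→13.75]: (15.24+12.51)/2 × 6 = 83.25
  [13.75→14.25]: (12.51+12.21)/2 × 0.5 = 6.18
  Sum = 161.36125 mcg/mL·hr
Tail: C_last/k_e = 12.21/0.058 = 210.517
AUC_0→∞ (buccal film) = 161.36125 + 210.517 = 371.87825 mcg/mL·hr
F = (AUC_ev/D_ev)/(AUC_iv/D_iv) = (371.87825/10)/(684/5) = 37.187825/136.8 = 0.2718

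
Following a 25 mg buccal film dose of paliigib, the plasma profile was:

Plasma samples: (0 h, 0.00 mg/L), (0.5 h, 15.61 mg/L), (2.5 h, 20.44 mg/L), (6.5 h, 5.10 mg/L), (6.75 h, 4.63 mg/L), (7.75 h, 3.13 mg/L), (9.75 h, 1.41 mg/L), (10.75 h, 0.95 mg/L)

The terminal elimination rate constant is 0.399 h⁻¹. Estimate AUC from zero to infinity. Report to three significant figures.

Trapezoidal AUC_0→10.75:
  [0→0.5]: (0.00+15.61)/2 × 0.5 = 3.9025
  [0.5→2.5]: (15.61+20.44)/2 × 2 = 36.05
  [2.5→6.5]: (20.44+5.10)/2 × 4 = 51.08
  [6.5→6.75]: (5.10+4.63)/2 × 0.25 = 1.21625
  [6.75→7.75]: (4.63+3.13)/2 × 1 = 3.88
  [7.75→9.75]: (3.13+1.41)/2 × 2 = 4.54
  [9.75→10.75]: (1.41+0.95)/2 × 1 = 1.18
  Sum = 101.84875 mg/L·h
Extrapolated tail: C_last / k_e = 0.95 / 0.399 = 2.381
AUC_0→∞ = 101.84875 + 2.381 = 104.22975 mg/L·h

AUC = 104 mg/L·h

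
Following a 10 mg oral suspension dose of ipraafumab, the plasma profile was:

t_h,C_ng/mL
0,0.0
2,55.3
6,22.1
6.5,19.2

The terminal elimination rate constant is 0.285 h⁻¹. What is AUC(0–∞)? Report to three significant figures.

Trapezoidal AUC_0→6.5:
  [0→2]: (0.0+55.3)/2 × 2 = 55.3
  [2→6]: (55.3+22.1)/2 × 4 = 154.8
  [6→6.5]: (22.1+19.2)/2 × 0.5 = 10.325
  Sum = 220.425 ng/mL·h
Extrapolated tail: C_last / k_e = 19.2 / 0.285 = 67.368
AUC_0→∞ = 220.425 + 67.368 = 287.793 ng/mL·h

AUC = 288 ng/mL·h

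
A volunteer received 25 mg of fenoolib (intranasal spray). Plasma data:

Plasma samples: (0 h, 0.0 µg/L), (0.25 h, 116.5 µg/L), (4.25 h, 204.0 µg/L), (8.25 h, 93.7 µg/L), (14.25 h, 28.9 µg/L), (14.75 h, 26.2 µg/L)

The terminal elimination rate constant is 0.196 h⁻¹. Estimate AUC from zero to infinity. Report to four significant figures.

AUC = 1766 µg/L·h

Trapezoidal AUC_0→14.75:
  [0→0.25]: (0.0+116.5)/2 × 0.25 = 14.5625
  [0.25→4.25]: (116.5+204.0)/2 × 4 = 641.0
  [4.25→8.25]: (204.0+93.7)/2 × 4 = 595.4
  [8.25→14.25]: (93.7+28.9)/2 × 6 = 367.8
  [14.25→14.75]: (28.9+26.2)/2 × 0.5 = 13.775
  Sum = 1632.5375 µg/L·h
Extrapolated tail: C_last / k_e = 26.2 / 0.196 = 133.673
AUC_0→∞ = 1632.5375 + 133.673 = 1766.2105 µg/L·h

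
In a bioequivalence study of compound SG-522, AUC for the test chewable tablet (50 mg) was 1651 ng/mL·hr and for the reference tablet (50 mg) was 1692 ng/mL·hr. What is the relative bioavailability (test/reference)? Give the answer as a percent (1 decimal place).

F_rel = (AUC_test/D_test) / (AUC_ref/D_ref)
      = (1651/50) / (1692/50)
      = 33.02 / 33.84 = 0.9758 = 97.58%

F_rel = 97.6%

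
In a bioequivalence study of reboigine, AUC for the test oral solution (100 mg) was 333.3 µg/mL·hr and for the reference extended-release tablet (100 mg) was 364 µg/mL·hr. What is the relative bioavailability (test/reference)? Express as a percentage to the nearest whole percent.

F_rel = (AUC_test/D_test) / (AUC_ref/D_ref)
      = (333.3/100) / (364/100)
      = 3.333 / 3.64 = 0.9157 = 91.57%

F_rel = 92%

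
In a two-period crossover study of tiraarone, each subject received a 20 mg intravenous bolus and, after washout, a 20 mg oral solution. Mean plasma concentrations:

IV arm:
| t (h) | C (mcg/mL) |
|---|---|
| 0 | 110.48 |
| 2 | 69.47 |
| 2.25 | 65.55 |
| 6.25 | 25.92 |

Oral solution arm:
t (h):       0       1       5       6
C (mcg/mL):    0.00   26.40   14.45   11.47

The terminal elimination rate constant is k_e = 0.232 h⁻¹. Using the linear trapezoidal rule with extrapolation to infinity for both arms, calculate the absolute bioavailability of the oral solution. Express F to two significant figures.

Trapezoidal AUC_0→6.25 (IV):
  [0→2]: (110.48+69.47)/2 × 2 = 179.95
  [2→2.25]: (69.47+65.55)/2 × 0.25 = 16.8775
  [2.25→6.25]: (65.55+25.92)/2 × 4 = 182.94
  Sum = 379.7675 mcg/mL·h
IV tail: 25.92/0.232 = 111.724; AUC_iv,0→∞ = 379.7675 + 111.724 = 491.4915 mcg/mL·h
Trapezoidal AUC_0→6 (oral solution):
  [0→1]: (0.00+26.40)/2 × 1 = 13.2
  [1→5]: (26.40+14.45)/2 × 4 = 81.7
  [5→6]: (14.45+11.47)/2 × 1 = 12.96
  Sum = 107.86 mcg/mL·h
oral solution tail: 11.47/0.232 = 49.440; AUC_ev,0→∞ = 107.86 + 49.440 = 157.3 mcg/mL·h
F = (AUC_ev/D_ev)/(AUC_iv/D_iv) = (157.3/20)/(491.4915/20) = 7.865/24.574575 = 0.3200

F = 0.32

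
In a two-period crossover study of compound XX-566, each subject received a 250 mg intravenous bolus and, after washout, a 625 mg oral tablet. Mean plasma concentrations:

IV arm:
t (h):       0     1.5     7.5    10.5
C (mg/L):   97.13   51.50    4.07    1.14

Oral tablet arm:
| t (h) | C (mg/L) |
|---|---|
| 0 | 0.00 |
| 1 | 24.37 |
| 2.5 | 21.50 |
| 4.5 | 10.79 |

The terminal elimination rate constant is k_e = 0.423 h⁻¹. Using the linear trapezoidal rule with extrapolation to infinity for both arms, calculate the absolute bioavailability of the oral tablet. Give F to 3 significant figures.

Trapezoidal AUC_0→10.5 (IV):
  [0→1.5]: (97.13+51.50)/2 × 1.5 = 111.4725
  [1.5→7.5]: (51.50+4.07)/2 × 6 = 166.71
  [7.5→10.5]: (4.07+1.14)/2 × 3 = 7.815
  Sum = 285.9975 mg/L·h
IV tail: 1.14/0.423 = 2.695; AUC_iv,0→∞ = 285.9975 + 2.695 = 288.6925 mg/L·h
Trapezoidal AUC_0→4.5 (oral tablet):
  [0→1]: (0.00+24.37)/2 × 1 = 12.185
  [1→2.5]: (24.37+21.50)/2 × 1.5 = 34.4025
  [2.5→4.5]: (21.50+10.79)/2 × 2 = 32.29
  Sum = 78.8775 mg/L·h
oral tablet tail: 10.79/0.423 = 25.508; AUC_ev,0→∞ = 78.8775 + 25.508 = 104.3855 mg/L·h
F = (AUC_ev/D_ev)/(AUC_iv/D_iv) = (104.3855/625)/(288.6925/250) = 0.1670168/1.15477 = 0.1446

F = 0.145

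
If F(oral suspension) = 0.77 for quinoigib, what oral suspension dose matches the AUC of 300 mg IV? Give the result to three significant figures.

For equal systemic exposure: F × D_ev = D_iv
D_ev = D_iv / F = 300 / 0.77 = 389.61 mg

D_oral = 390 mg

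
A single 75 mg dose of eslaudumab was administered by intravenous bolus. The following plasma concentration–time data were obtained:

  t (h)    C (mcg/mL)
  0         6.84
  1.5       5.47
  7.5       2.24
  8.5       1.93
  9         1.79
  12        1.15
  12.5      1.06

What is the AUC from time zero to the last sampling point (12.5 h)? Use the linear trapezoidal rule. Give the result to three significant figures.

Trapezoidal AUC_0→12.5:
  [0→1.5]: (6.84+5.47)/2 × 1.5 = 9.2325
  [1.5→7.5]: (5.47+2.24)/2 × 6 = 23.13
  [7.5→8.5]: (2.24+1.93)/2 × 1 = 2.085
  [8.5→9]: (1.93+1.79)/2 × 0.5 = 0.93
  [9→12]: (1.79+1.15)/2 × 3 = 4.41
  [12→12.5]: (1.15+1.06)/2 × 0.5 = 0.5525
  Sum = 40.34 mcg/mL·h

AUC = 40.3 mcg/mL·h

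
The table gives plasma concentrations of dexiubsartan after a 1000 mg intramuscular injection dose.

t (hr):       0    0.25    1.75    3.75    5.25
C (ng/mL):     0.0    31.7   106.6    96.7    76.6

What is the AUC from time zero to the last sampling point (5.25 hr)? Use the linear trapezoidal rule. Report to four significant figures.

Trapezoidal AUC_0→5.25:
  [0→0.25]: (0.0+31.7)/2 × 0.25 = 3.9625
  [0.25→1.75]: (31.7+106.6)/2 × 1.5 = 103.725
  [1.75→3.75]: (106.6+96.7)/2 × 2 = 203.3
  [3.75→5.25]: (96.7+76.6)/2 × 1.5 = 129.975
  Sum = 440.9625 ng/mL·hr

AUC = 441.0 ng/mL·hr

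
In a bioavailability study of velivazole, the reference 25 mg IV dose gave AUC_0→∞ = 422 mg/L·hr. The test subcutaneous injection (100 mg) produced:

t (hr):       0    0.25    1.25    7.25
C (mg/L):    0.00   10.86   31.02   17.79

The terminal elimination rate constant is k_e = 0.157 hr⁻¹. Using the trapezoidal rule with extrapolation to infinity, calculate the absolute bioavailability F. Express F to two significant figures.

Trapezoidal AUC_0→7.25 (subcutaneous injection):
  [0→0.25]: (0.00+10.86)/2 × 0.25 = 1.3575
  [0.25→1.25]: (10.86+31.02)/2 × 1 = 20.94
  [1.25→7.25]: (31.02+17.79)/2 × 6 = 146.43
  Sum = 168.7275 mg/L·hr
Tail: C_last/k_e = 17.79/0.157 = 113.312
AUC_0→∞ (subcutaneous injection) = 168.7275 + 113.312 = 282.0395 mg/L·hr
F = (AUC_ev/D_ev)/(AUC_iv/D_iv) = (282.0395/100)/(422/25) = 2.820395/16.88 = 0.1671

F = 0.17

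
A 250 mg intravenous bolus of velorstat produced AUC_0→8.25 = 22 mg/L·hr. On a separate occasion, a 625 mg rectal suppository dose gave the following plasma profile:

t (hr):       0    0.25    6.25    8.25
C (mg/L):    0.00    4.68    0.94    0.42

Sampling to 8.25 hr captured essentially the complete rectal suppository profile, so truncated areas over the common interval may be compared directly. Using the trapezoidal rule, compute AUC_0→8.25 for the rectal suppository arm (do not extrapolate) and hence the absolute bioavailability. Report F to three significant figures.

F = 0.342

Trapezoidal AUC_0→8.25 (rectal suppository):
  [0→0.25]: (0.00+4.68)/2 × 0.25 = 0.585
  [0.25→6.25]: (4.68+0.94)/2 × 6 = 16.86
  [6.25→8.25]: (0.94+0.42)/2 × 2 = 1.36
  Sum = 18.805 mg/L·hr
F = (AUC_ev/D_ev)/(AUC_iv/D_iv) = (18.805/625)/(22/250) = 0.030088/0.088 = 0.3419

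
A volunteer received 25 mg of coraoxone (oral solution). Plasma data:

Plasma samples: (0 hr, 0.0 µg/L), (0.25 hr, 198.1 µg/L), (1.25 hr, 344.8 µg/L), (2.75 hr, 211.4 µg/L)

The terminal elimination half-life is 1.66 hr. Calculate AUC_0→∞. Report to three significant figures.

AUC = 1220 µg/L·hr

Trapezoidal AUC_0→2.75:
  [0→0.25]: (0.0+198.1)/2 × 0.25 = 24.7625
  [0.25→1.25]: (198.1+344.8)/2 × 1 = 271.45
  [1.25→2.75]: (344.8+211.4)/2 × 1.5 = 417.15
  Sum = 713.3625 µg/L·hr
k_e = ln2 / t½ = 0.693147 / 1.66 = 0.4176 hr^-1
Extrapolated tail: C_last / k_e = 211.4 / 0.4176 = 506.226
AUC_0→∞ = 713.3625 + 506.226 = 1219.5885 µg/L·hr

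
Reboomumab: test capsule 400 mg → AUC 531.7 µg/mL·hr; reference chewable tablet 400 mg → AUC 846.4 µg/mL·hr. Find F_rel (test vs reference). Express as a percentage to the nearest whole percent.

F_rel = (AUC_test/D_test) / (AUC_ref/D_ref)
      = (531.7/400) / (846.4/400)
      = 1.32925 / 2.116 = 0.6282 = 62.82%

F_rel = 63%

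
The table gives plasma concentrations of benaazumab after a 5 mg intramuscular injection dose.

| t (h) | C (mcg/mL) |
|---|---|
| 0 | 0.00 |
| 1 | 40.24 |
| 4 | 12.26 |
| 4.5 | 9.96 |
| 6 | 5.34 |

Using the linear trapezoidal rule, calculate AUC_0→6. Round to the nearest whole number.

AUC = 116 mcg/mL·h

Trapezoidal AUC_0→6:
  [0→1]: (0.00+40.24)/2 × 1 = 20.12
  [1→4]: (40.24+12.26)/2 × 3 = 78.75
  [4→4.5]: (12.26+9.96)/2 × 0.5 = 5.555
  [4.5→6]: (9.96+5.34)/2 × 1.5 = 11.475
  Sum = 115.9 mcg/mL·h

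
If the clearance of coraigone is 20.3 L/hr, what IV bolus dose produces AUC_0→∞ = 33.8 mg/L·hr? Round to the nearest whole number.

Dose_iv = CL × AUC_0→∞
     = 20.3 × 33.8 = 686.14 mg

Dose = 686 mg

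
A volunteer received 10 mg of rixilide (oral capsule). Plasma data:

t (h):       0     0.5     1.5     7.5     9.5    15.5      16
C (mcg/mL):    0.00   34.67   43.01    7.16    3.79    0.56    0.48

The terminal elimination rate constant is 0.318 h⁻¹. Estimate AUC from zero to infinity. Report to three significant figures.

AUC = 224 mcg/mL·h

Trapezoidal AUC_0→16:
  [0→0.5]: (0.00+34.67)/2 × 0.5 = 8.6675
  [0.5→1.5]: (34.67+43.01)/2 × 1 = 38.84
  [1.5→7.5]: (43.01+7.16)/2 × 6 = 150.51
  [7.5→9.5]: (7.16+3.79)/2 × 2 = 10.95
  [9.5→15.5]: (3.79+0.56)/2 × 6 = 13.05
  [15.5→16]: (0.56+0.48)/2 × 0.5 = 0.26
  Sum = 222.2775 mcg/mL·h
Extrapolated tail: C_last / k_e = 0.48 / 0.318 = 1.509
AUC_0→∞ = 222.2775 + 1.509 = 223.7865 mcg/mL·h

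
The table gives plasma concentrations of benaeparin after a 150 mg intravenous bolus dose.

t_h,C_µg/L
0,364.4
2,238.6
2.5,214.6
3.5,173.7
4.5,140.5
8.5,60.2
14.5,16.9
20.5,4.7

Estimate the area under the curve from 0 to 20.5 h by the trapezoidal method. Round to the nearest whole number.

Trapezoidal AUC_0→20.5:
  [0→2]: (364.4+238.6)/2 × 2 = 603.0
  [2→2.5]: (238.6+214.6)/2 × 0.5 = 113.3
  [2.5→3.5]: (214.6+173.7)/2 × 1 = 194.15
  [3.5→4.5]: (173.7+140.5)/2 × 1 = 157.1
  [4.5→8.5]: (140.5+60.2)/2 × 4 = 401.4
  [8.5→14.5]: (60.2+16.9)/2 × 6 = 231.3
  [14.5→20.5]: (16.9+4.7)/2 × 6 = 64.8
  Sum = 1765.05 µg/L·h

AUC = 1765 µg/L·h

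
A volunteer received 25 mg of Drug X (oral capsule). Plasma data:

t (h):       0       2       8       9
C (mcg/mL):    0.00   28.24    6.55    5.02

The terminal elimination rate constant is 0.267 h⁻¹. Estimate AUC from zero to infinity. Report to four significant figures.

AUC = 157.2 mcg/mL·h

Trapezoidal AUC_0→9:
  [0→2]: (0.00+28.24)/2 × 2 = 28.24
  [2→8]: (28.24+6.55)/2 × 6 = 104.37
  [8→9]: (6.55+5.02)/2 × 1 = 5.785
  Sum = 138.395 mcg/mL·h
Extrapolated tail: C_last / k_e = 5.02 / 0.267 = 18.801
AUC_0→∞ = 138.395 + 18.801 = 157.196 mcg/mL·h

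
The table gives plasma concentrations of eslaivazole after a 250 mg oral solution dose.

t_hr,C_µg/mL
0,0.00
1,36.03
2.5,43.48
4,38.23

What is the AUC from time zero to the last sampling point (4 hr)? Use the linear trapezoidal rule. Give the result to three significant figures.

Trapezoidal AUC_0→4:
  [0→1]: (0.00+36.03)/2 × 1 = 18.015
  [1→2.5]: (36.03+43.48)/2 × 1.5 = 59.6325
  [2.5→4]: (43.48+38.23)/2 × 1.5 = 61.2825
  Sum = 138.93 µg/mL·hr

AUC = 139 µg/mL·hr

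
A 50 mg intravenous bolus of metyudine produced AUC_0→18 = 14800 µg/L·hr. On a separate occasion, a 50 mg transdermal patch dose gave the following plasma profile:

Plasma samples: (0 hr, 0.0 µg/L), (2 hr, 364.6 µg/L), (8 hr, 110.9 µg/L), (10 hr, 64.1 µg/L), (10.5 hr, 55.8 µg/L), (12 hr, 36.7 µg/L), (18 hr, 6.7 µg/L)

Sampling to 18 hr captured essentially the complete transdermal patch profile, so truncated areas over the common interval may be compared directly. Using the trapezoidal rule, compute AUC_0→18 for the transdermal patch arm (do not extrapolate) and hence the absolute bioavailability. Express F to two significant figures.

F = 0.15

Trapezoidal AUC_0→18 (transdermal patch):
  [0→2]: (0.0+364.6)/2 × 2 = 364.6
  [2→8]: (364.6+110.9)/2 × 6 = 1426.5
  [8→10]: (110.9+64.1)/2 × 2 = 175.0
  [10→10.5]: (64.1+55.8)/2 × 0.5 = 29.975
  [10.5→12]: (55.8+36.7)/2 × 1.5 = 69.375
  [12→18]: (36.7+6.7)/2 × 6 = 130.2
  Sum = 2195.65 µg/L·hr
F = (AUC_ev/D_ev)/(AUC_iv/D_iv) = (2195.65/50)/(14800/50) = 43.913/296 = 0.1484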